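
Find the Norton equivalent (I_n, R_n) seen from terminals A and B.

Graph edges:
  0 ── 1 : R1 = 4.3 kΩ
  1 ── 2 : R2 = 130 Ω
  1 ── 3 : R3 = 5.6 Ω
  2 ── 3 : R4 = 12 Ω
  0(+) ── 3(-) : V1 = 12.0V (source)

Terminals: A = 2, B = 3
Find the Thévenin equivalent first; then I_n = V_th/R_th and R_n = R_th.
Step 1 — V_th is the open-circuit voltage V_A - V_B (nothing connected across the terminals).
Nodal analysis, taking node 3 as the 0 V reference.
Source V1 fixes V_0 = 12 V.
KCL at each unknown node (sum of currents leaving = 0; resistances in Ω):
  Node 1: (V_1 - 12)/4300 + (V_1 - V_2)/130 + (V_1 - 0)/5.6 = 0
  Node 2: (V_2 - V_1)/130 + (V_2 - 0)/12 = 0
Collecting terms (coefficients in siemens):
  0.1865·V_1 - 0.007692·V_2 = 0.002791
  0.09103·V_2 - 0.007692·V_1 = 0
Determinant D = (0.1865)(0.09103) - (-0.007692)(-0.007692) = 0.01692
V_1 = [(0.002791)(0.09103) - (-0.007692)(0)]/D = 0.01502 V
V_2 = [(0.1865)(0) - (0.002791)(-0.007692)]/D = 0.001269 V
V_th = V_2 - V_3 = 0.001269 - 0 = 0.001269 V
Step 2 — R_th: zero the source — replace V1 by a short circuit (node 3 merges into node 0) — and find the resistance seen between A (node 2) and B (node 0).
Reduce the network between node 2 (A) and node 0 (B) by series/parallel combination:
  Rp1 = R1 ‖ R3 (parallel, both between nodes 0 and 1) = 1/(1/4300 + 1/5.6) = 5.593 Ω
  Rs1 = R2 + Rp1 (series, joined only at node 1) = 130 + 5.593 = 135.6 Ω
  Rp2 = R4 ‖ Rs1 (parallel, both between nodes 0 and 2) = 1/(1/12 + 1/135.6) = 11.02 Ω
R_th = 11.02 Ω
I_n = V_th/R_th = 0.001269/11.02 = 0.0001151 A, and R_n = R_th = 11.02 Ω

Final answer: I_n = 0.0001151 A, R_n = 11.02 Ω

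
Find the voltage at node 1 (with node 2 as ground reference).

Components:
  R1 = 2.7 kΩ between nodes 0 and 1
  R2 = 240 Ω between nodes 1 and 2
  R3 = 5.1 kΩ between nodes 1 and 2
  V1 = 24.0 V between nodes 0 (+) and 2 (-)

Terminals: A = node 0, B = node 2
Nodal analysis, taking node 2 as the 0 V reference.
Source V1 fixes V_0 = 24 V.
KCL at each unknown node (sum of currents leaving = 0; resistances in Ω):
  Node 1: (V_1 - 24)/2700 + (V_1 - 0)/240 + (V_1 - 0)/5100 = 0
Collecting terms: 0.004733 × V_1 = 0.008889  =>  V_1 = 1.878 V
The requested potential is V_1 = 1.878 V.

Final answer: V_1 = 1.878 V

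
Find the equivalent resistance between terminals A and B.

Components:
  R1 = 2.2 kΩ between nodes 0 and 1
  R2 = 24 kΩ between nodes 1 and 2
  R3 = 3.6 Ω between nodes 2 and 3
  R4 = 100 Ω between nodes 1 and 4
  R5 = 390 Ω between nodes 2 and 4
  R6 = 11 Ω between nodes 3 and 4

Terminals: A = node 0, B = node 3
The network is not a plain series/parallel combination. Inject a 1 A test current into terminal A (node 0) and return it from terminal B (node 3); then R_eq = V_A / (1 A).
Nodal analysis, taking node 3 as the 0 V reference.
Current source I_test pushes 1 A into node 0 and draws it out of node 3.
KCL at each unknown node (sum of currents leaving = 0; resistances in Ω):
  Node 0: (V_0 - V_1)/2200 - 1 = 0
  Node 1: (V_1 - V_0)/2200 + (V_1 - V_2)/24000 + (V_1 - V_4)/100 = 0
  Node 2: (V_2 - V_1)/24000 + (V_2 - 0)/3.6 + (V_2 - V_4)/390 = 0
  Node 4: (V_4 - V_1)/100 + (V_4 - V_2)/390 + (V_4 - 0)/11 = 0
Collecting terms (coefficients in siemens):
  0.0004545·V_0 - 0.0004545·V_1 = 1
  0.0105·V_1 - 0.0004545·V_0 - 0.00004167·V_2 - 0.01·V_4 = 0
  0.2804·V_2 - 0.00004167·V_1 - 0.002564·V_4 = 0
  0.1035·V_4 - 0.01·V_1 - 0.002564·V_2 = 0
Solving these 4 simultaneous equations (Gaussian elimination) gives:
  V_0 = 2310 V, V_1 = 110.2 V, V_2 = 0.1138 V, V_4 = 10.65 V
R_eq = V_0 / 1 A = 2310 Ω = 2.31 kΩ

Final answer: 2.31 kΩ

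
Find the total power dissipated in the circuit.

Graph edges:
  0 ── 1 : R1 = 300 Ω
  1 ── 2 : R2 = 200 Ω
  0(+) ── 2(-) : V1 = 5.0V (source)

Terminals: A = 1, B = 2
Nodal analysis, taking node 2 as the 0 V reference.
Source V1 fixes V_0 = 5 V.
KCL at each unknown node (sum of currents leaving = 0; resistances in Ω):
  Node 1: (V_1 - 5)/300 + (V_1 - 0)/200 = 0
Collecting terms: 0.008333 × V_1 = 0.01667  =>  V_1 = 2 V
Power in each resistor, P = (ΔV)²/R:
  P_R1 = (5 - 2)²/300 = 0.03 W
  P_R2 = (2 - 0)²/200 = 0.02 W
P_total = P_R1 + P_R2 = 0.05 W

Final answer: 0.05 W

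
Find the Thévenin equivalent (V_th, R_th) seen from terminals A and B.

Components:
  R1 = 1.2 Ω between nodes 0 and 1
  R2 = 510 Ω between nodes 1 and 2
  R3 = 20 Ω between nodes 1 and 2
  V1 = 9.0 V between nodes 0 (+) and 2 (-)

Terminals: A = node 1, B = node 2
Step 1 — V_th is the open-circuit voltage V_A - V_B (nothing connected across the terminals).
Nodal analysis, taking node 2 as the 0 V reference.
Source V1 fixes V_0 = 9 V.
KCL at each unknown node (sum of currents leaving = 0; resistances in Ω):
  Node 1: (V_1 - 9)/1.2 + (V_1 - 0)/510 + (V_1 - 0)/20 = 0
Collecting terms: 0.8853 × V_1 = 7.5  =>  V_1 = 8.472 V
V_th = V_1 - V_2 = 8.472 - 0 = 8.472 V
Step 2 — R_th: zero the source — replace V1 by a short circuit (node 2 merges into node 0) — and find the resistance seen between A (node 1) and B (node 0).
Reduce the network between node 1 (A) and node 0 (B) by series/parallel combination:
  Rp1 = R1 ‖ R2 ‖ R3 (parallel, all between nodes 0 and 1) = 1/(1/1.2 + 1/510 + 1/20) = 1.13 Ω
R_th = 1.13 Ω

Final answer: V_th = 8.472 V, R_th = 1.13 Ω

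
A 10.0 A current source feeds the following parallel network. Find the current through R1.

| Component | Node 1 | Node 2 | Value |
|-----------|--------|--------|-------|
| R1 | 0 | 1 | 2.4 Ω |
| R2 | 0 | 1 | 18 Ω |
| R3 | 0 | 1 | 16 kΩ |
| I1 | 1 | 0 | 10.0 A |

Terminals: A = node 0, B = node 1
All resistors sit directly between nodes 0 and 1, so they are in parallel and share one voltage V; the full source current 10 A splits among them.
1/R_par = 1/2.4 + 1/18 + 1/16000 = 0.4723 S  =>  R_par = 2.117 Ω
V = I × R_par = 10 × 2.117 = 21.17 V
I_R1 = V/R1 = 21.17/2.4 = 8.822 A

Final answer: 8.822 A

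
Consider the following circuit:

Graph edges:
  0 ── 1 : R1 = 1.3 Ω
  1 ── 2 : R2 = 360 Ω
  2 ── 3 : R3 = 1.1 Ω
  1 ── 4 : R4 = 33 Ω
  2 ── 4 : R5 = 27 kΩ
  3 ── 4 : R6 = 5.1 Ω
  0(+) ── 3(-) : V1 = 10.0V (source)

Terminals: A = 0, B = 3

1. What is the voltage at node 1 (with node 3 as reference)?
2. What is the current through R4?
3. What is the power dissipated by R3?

Nodal analysis, taking node 3 as the 0 V reference.
Source V1 fixes V_0 = 10 V.
KCL at each unknown node (sum of currents leaving = 0; resistances in Ω):
  Node 1: (V_1 - 10)/1.3 + (V_1 - V_2)/360 + (V_1 - V_4)/33 = 0
  Node 2: (V_2 - V_1)/360 + (V_2 - 0)/1.1 + (V_2 - V_4)/27000 = 0
  Node 4: (V_4 - V_1)/33 + (V_4 - V_2)/27000 + (V_4 - 0)/5.1 = 0
Collecting terms (coefficients in siemens):
  0.8023·V_1 - 0.002778·V_2 - 0.0303·V_4 = 7.692
  0.9119·V_2 - 0.002778·V_1 - 0.00003704·V_4 = 0
  0.2264·V_4 - 0.0303·V_1 - 0.00003704·V_2 = 0
Solving these 3 simultaneous equations (Gaussian elimination) gives:
  V_1 = 9.636 V, V_2 = 0.02941 V, V_4 = 1.29 V
Part 1:
  Read off the nodal solution: V_1 = 9.636 V
Part 2:
  I_R4 = (V_1 - V_4)/R4 = (9.636 - 1.29)/33 = 0.2529 A
  Magnitude: I_R4 = 0.2529 A
Part 3:
  I_R3 = (V_2 - V_3)/R3 = (0.02941 - 0)/1.1 = 0.02673 A
  P_R3 = I_R3² × R3 = (0.02673)² × 1.1 = 0.0007861 W

Final answers:
1. V_1 = 9.636 V
2. I_R4 = 0.2529 A
3. P_R3 = 0.0007861 W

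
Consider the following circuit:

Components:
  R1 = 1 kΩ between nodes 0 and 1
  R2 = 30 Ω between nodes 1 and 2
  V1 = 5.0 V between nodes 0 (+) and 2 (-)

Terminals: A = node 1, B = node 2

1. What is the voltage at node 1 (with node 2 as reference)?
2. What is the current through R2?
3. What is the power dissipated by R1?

Nodal analysis, taking node 2 as the 0 V reference.
Source V1 fixes V_0 = 5 V.
KCL at each unknown node (sum of currents leaving = 0; resistances in Ω):
  Node 1: (V_1 - 5)/1000 + (V_1 - 0)/30 = 0
Collecting terms: 0.03433 × V_1 = 0.005  =>  V_1 = 0.1456 V
Part 1:
  Read off the nodal solution: V_1 = 0.1456 V
Part 2:
  I_R2 = (V_1 - V_2)/R2 = (0.1456 - 0)/30 = 0.004854 A
  Magnitude: I_R2 = 0.004854 A
Part 3:
  I_R1 = (V_0 - V_1)/R1 = (5 - 0.1456)/1000 = 0.004854 A
  P_R1 = I_R1² × R1 = (0.004854)² × 1000 = 0.02356 W

Final answers:
1. V_1 = 0.1456 V
2. I_R2 = 0.004854 A
3. P_R1 = 0.02356 W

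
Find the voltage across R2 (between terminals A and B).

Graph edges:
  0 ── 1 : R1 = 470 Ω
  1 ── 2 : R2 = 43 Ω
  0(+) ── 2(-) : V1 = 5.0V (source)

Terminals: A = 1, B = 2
R1 and R2 are in series across V1 (node 0 → node 1 → node 2), and the output A–B is taken across R2, so this is a voltage divider.
Series current: I = V1/(R1 + R2) = 5/(470 + 43) = 5/513 = 0.009747 A
V_R2 = I × R2 = V1 × R2/(R1 + R2) = 5 × 43/513 = 0.4191 V

Final answer: 0.4191 V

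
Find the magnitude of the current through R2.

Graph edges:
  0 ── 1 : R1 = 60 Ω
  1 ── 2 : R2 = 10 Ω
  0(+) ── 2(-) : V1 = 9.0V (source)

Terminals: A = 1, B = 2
Nodal analysis, taking node 2 as the 0 V reference.
Source V1 fixes V_0 = 9 V.
KCL at each unknown node (sum of currents leaving = 0; resistances in Ω):
  Node 1: (V_1 - 9)/60 + (V_1 - 0)/10 = 0
Collecting terms: 0.1167 × V_1 = 0.15  =>  V_1 = 1.286 V
I_R2 = (V_1 - V_2)/R2 = (1.286 - 0)/10 = 0.1286 A
|I_R2| = 0.1286 A

Final answer: |I_R2| = 0.1286 A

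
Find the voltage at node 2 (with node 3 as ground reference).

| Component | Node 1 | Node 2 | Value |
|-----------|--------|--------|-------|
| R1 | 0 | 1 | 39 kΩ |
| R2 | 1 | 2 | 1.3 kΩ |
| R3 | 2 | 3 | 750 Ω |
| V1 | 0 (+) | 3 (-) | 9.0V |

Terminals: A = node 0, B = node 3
Nodal analysis, taking node 3 as the 0 V reference.
Source V1 fixes V_0 = 9 V.
KCL at each unknown node (sum of currents leaving = 0; resistances in Ω):
  Node 1: (V_1 - 9)/39000 + (V_1 - V_2)/1300 = 0
  Node 2: (V_2 - V_1)/1300 + (V_2 - 0)/750 = 0
Collecting terms (coefficients in siemens):
  0.0007949·V_1 - 0.0007692·V_2 = 0.0002308
  0.002103·V_2 - 0.0007692·V_1 = 0
Determinant D = (0.0007949)(0.002103) - (-0.0007692)(-0.0007692) = 0.00000108
V_1 = [(0.0002308)(0.002103) - (-0.0007692)(0)]/D = 0.4495 V
V_2 = [(0.0007949)(0) - (0.0002308)(-0.0007692)]/D = 0.1644 V
The requested potential is V_2 = 0.1644 V.

Final answer: V_2 = 0.1644 V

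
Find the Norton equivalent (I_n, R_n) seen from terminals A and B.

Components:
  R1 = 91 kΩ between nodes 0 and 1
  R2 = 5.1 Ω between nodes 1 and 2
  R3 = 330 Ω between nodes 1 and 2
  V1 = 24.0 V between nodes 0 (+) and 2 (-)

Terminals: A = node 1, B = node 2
Find the Thévenin equivalent first; then I_n = V_th/R_th and R_n = R_th.
Step 1 — V_th is the open-circuit voltage V_A - V_B (nothing connected across the terminals).
Nodal analysis, taking node 2 as the 0 V reference.
Source V1 fixes V_0 = 24 V.
KCL at each unknown node (sum of currents leaving = 0; resistances in Ω):
  Node 1: (V_1 - 24)/91000 + (V_1 - 0)/5.1 + (V_1 - 0)/330 = 0
Collecting terms: 0.1991 × V_1 = 0.0002637  =>  V_1 = 0.001325 V
V_th = V_1 - V_2 = 0.001325 - 0 = 0.001325 V
Step 2 — R_th: zero the source — replace V1 by a short circuit (node 2 merges into node 0) — and find the resistance seen between A (node 1) and B (node 0).
Reduce the network between node 1 (A) and node 0 (B) by series/parallel combination:
  Rp1 = R1 ‖ R2 ‖ R3 (parallel, all between nodes 0 and 1) = 1/(1/91000 + 1/5.1 + 1/330) = 5.022 Ω
R_th = 5.022 Ω
I_n = V_th/R_th = 0.001325/5.022 = 0.0002637 A, and R_n = R_th = 5.022 Ω

Final answer: I_n = 0.0002637 A, R_n = 5.022 Ω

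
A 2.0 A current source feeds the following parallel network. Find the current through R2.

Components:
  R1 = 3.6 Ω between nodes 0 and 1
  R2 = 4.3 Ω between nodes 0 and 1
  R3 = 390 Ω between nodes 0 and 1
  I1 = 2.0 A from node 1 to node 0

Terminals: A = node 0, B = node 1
All resistors sit directly between nodes 0 and 1, so they are in parallel and share one voltage V; the full source current 2 A splits among them.
1/R_par = 1/3.6 + 1/4.3 + 1/390 = 0.5129 S  =>  R_par = 1.95 Ω
V = I × R_par = 2 × 1.95 = 3.899 V
I_R2 = V/R2 = 3.899/4.3 = 0.9068 A

Final answer: 0.9068 A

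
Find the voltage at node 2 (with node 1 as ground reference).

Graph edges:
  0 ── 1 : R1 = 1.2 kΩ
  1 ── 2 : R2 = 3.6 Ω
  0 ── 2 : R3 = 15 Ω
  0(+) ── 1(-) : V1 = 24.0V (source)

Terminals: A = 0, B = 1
Nodal analysis, taking node 1 as the 0 V reference.
Source V1 fixes V_0 = 24 V.
KCL at each unknown node (sum of currents leaving = 0; resistances in Ω):
  Node 2: (V_2 - 0)/3.6 + (V_2 - 24)/15 = 0
Collecting terms: 0.3444 × V_2 = 1.6  =>  V_2 = 4.645 V
The requested potential is V_2 = 4.645 V.

Final answer: V_2 = 4.645 V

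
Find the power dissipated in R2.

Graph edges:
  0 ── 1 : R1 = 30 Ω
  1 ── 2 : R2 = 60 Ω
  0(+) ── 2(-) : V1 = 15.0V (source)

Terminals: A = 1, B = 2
Nodal analysis, taking node 2 as the 0 V reference.
Source V1 fixes V_0 = 15 V.
KCL at each unknown node (sum of currents leaving = 0; resistances in Ω):
  Node 1: (V_1 - 15)/30 + (V_1 - 0)/60 = 0
Collecting terms: 0.05 × V_1 = 0.5  =>  V_1 = 10 V
I_R2 = (V_1 - V_2)/R2 = (10 - 0)/60 = 0.1667 A
P_R2 = I_R2² × R2 = (0.1667)² × 60 = 1.667 W

Final answer: 1.667 W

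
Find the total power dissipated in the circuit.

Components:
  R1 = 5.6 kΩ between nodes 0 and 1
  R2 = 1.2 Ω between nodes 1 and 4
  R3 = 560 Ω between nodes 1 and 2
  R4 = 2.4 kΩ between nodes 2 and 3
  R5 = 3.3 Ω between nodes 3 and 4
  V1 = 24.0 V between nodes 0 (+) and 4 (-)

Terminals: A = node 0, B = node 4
Nodal analysis, taking node 4 as the 0 V reference.
Source V1 fixes V_0 = 24 V.
KCL at each unknown node (sum of currents leaving = 0; resistances in Ω):
  Node 1: (V_1 - 24)/5600 + (V_1 - 0)/1.2 + (V_1 - V_2)/560 = 0
  Node 2: (V_2 - V_1)/560 + (V_2 - V_3)/2400 = 0
  Node 3: (V_3 - V_2)/2400 + (V_3 - 0)/3.3 = 0
Collecting terms (coefficients in siemens):
  0.8353·V_1 - 0.001786·V_2 = 0.004286
  0.002202·V_2 - 0.001786·V_1 - 0.0004167·V_3 = 0
  0.3034·V_3 - 0.0004167·V_2 = 0
Solving these 3 simultaneous equations (Gaussian elimination) gives:
  V_1 = 0.00514 V, V_2 = 0.004168 V, V_3 = 0.000005724 V
Power in each resistor, P = (ΔV)²/R:
  P_R1 = (24 - 0.00514)²/5600 = 0.1028 W
  P_R2 = (0.00514 - 0)²/1.2 = 0.00002201 W
  P_R3 = (0.00514 - 0.004168)²/560 = 0.000000001685 W
  P_R4 = (0.004168 - 0.000005724)²/2400 = 0.00000000722 W
  P_R5 = (0.000005724 - 0)²/3.3 = 0.000000000009927 W
P_total = P_R1 + P_R2 + P_R3 + P_R4 + P_R5 = 0.1028 W

Final answer: 0.1028 W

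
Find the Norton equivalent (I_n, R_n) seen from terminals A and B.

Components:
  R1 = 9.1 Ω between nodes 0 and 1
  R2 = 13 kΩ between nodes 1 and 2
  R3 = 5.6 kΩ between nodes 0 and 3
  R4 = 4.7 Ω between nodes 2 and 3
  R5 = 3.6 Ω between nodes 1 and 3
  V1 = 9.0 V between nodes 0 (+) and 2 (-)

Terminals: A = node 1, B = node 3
Find the Thévenin equivalent first; then I_n = V_th/R_th and R_n = R_th.
Step 1 — V_th is the open-circuit voltage V_A - V_B (nothing connected across the terminals).
Nodal analysis, taking node 2 as the 0 V reference.
Source V1 fixes V_0 = 9 V.
KCL at each unknown node (sum of currents leaving = 0; resistances in Ω):
  Node 1: (V_1 - 9)/9.1 + (V_1 - 0)/13000 + (V_1 - V_3)/3.6 = 0
  Node 3: (V_3 - 9)/5600 + (V_3 - 0)/4.7 + (V_3 - V_1)/3.6 = 0
Collecting terms (coefficients in siemens):
  0.3877·V_1 - 0.2778·V_3 = 0.989
  0.4907·V_3 - 0.2778·V_1 = 0.001607
Determinant D = (0.3877)(0.4907) - (-0.2778)(-0.2778) = 0.1131
V_1 = [(0.989)(0.4907) - (-0.2778)(0.001607)]/D = 4.295 V
V_3 = [(0.3877)(0.001607) - (0.989)(-0.2778)]/D = 2.434 V
V_th = V_1 - V_3 = 4.295 - 2.434 = 1.86 V
Step 2 — R_th: zero the source — replace V1 by a short circuit (node 2 merges into node 0) — and find the resistance seen between A (node 1) and B (node 3).
Reduce the network between node 1 (A) and node 3 (B) by series/parallel combination:
  Rp1 = R1 ‖ R2 (parallel, both between nodes 0 and 1) = 1/(1/9.1 + 1/13000) = 9.094 Ω
  Rp2 = R3 ‖ R4 (parallel, both between nodes 0 and 3) = 1/(1/5600 + 1/4.7) = 4.696 Ω
  Rs1 = Rp1 + Rp2 (series, joined only at node 0) = 9.094 + 4.696 = 13.79 Ω
  Rp3 = R5 ‖ Rs1 (parallel, both between nodes 1 and 3) = 1/(1/3.6 + 1/13.79) = 2.855 Ω
R_th = 2.855 Ω
I_n = V_th/R_th = 1.86/2.855 = 0.6517 A, and R_n = R_th = 2.855 Ω

Final answer: I_n = 0.6517 A, R_n = 2.855 Ω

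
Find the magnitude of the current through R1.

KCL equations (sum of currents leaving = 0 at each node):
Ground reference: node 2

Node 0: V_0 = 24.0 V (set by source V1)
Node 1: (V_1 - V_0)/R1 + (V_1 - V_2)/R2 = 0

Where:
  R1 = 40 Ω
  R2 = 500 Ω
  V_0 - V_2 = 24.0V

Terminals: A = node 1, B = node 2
Nodal analysis, taking node 2 as the 0 V reference.
Source V1 fixes V_0 = 24 V.
KCL at each unknown node (sum of currents leaving = 0; resistances in Ω):
  Node 1: (V_1 - 24)/40 + (V_1 - 0)/500 = 0
Collecting terms: 0.027 × V_1 = 0.6  =>  V_1 = 22.22 V
I_R1 = (V_0 - V_1)/R1 = (24 - 22.22)/40 = 0.04444 A
|I_R1| = 0.04444 A

Final answer: |I_R1| = 0.04444 A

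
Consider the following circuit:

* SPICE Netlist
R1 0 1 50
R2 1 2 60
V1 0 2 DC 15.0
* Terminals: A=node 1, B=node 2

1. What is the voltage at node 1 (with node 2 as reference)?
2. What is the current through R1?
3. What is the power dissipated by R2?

Nodal analysis, taking node 2 as the 0 V reference.
Source V1 fixes V_0 = 15 V.
KCL at each unknown node (sum of currents leaving = 0; resistances in Ω):
  Node 1: (V_1 - 15)/50 + (V_1 - 0)/60 = 0
Collecting terms: 0.03667 × V_1 = 0.3  =>  V_1 = 8.182 V
Part 1:
  Read off the nodal solution: V_1 = 8.182 V
Part 2:
  I_R1 = (V_0 - V_1)/R1 = (15 - 8.182)/50 = 0.1364 A
  Magnitude: I_R1 = 0.1364 A
Part 3:
  I_R2 = (V_1 - V_2)/R2 = (8.182 - 0)/60 = 0.1364 A
  P_R2 = I_R2² × R2 = (0.1364)² × 60 = 1.116 W

Final answers:
1. V_1 = 8.182 V
2. I_R1 = 0.1364 A
3. P_R2 = 1.116 W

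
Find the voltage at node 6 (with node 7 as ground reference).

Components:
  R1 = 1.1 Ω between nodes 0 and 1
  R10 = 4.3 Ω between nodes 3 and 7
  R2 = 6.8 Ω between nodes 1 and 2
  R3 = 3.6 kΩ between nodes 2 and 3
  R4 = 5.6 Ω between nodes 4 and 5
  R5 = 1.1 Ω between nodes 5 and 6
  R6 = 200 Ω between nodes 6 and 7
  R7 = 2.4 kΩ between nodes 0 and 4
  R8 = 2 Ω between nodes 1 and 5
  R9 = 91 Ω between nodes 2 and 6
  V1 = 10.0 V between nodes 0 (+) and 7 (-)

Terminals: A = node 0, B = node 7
Nodal analysis, taking node 7 as the 0 V reference.
Source V1 fixes V_0 = 10 V.
KCL at each unknown node (sum of currents leaving = 0; resistances in Ω):
  Node 1: (V_1 - 10)/1.1 + (V_1 - V_2)/6.8 + (V_1 - V_5)/2 = 0
  Node 2: (V_2 - V_1)/6.8 + (V_2 - V_3)/3600 + (V_2 - V_6)/91 = 0
  Node 3: (V_3 - V_2)/3600 + (V_3 - 0)/4.3 = 0
  Node 4: (V_4 - V_5)/5.6 + (V_4 - 10)/2400 = 0
  Node 5: (V_5 - V_4)/5.6 + (V_5 - V_6)/1.1 + (V_5 - V_1)/2 = 0
  Node 6: (V_6 - V_5)/1.1 + (V_6 - 0)/200 + (V_6 - V_2)/91 = 0
Collecting terms (coefficients in siemens):
  1.556·V_1 - 0.1471·V_2 - 0.5·V_5 = 9.091
  0.1583·V_2 - 0.1471·V_1 - 0.0002778·V_3 - 0.01099·V_6 = 0
  0.2328·V_3 - 0.0002778·V_2 = 0
  0.179·V_4 - 0.1786·V_5 = 0.004167
  1.588·V_5 - 0.5·V_1 - 0.1786·V_4 - 0.9091·V_6 = 0
  0.9251·V_6 - 0.01099·V_2 - 0.9091·V_5 = 0
Solving these 6 simultaneous equations (Gaussian elimination) gives:
  V_1 = 9.943 V, V_2 = 9.915 V, V_3 = 0.01183 V, V_4 = 9.848 V
  V_5 = 9.848 V, V_6 = 9.796 V
The requested potential is V_6 = 9.796 V.

Final answer: V_6 = 9.796 V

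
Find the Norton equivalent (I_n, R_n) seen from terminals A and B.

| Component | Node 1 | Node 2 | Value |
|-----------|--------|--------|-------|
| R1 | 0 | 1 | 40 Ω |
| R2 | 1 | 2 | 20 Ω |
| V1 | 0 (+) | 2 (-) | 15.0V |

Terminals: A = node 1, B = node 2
Find the Thévenin equivalent first; then I_n = V_th/R_th and R_n = R_th.
Step 1 — V_th is the open-circuit voltage V_A - V_B (nothing connected across the terminals).
Nodal analysis, taking node 2 as the 0 V reference.
Source V1 fixes V_0 = 15 V.
KCL at each unknown node (sum of currents leaving = 0; resistances in Ω):
  Node 1: (V_1 - 15)/40 + (V_1 - 0)/20 = 0
Collecting terms: 0.075 × V_1 = 0.375  =>  V_1 = 5 V
V_th = V_1 - V_2 = 5 - 0 = 5 V
Step 2 — R_th: zero the source — replace V1 by a short circuit (node 2 merges into node 0) — and find the resistance seen between A (node 1) and B (node 0).
Reduce the network between node 1 (A) and node 0 (B) by series/parallel combination:
  Rp1 = R1 ‖ R2 (parallel, both between nodes 0 and 1) = 1/(1/40 + 1/20) = 13.33 Ω
R_th = 13.33 Ω
I_n = V_th/R_th = 5/13.33 = 0.375 A, and R_n = R_th = 13.33 Ω

Final answer: I_n = 0.375 A, R_n = 13.33 Ω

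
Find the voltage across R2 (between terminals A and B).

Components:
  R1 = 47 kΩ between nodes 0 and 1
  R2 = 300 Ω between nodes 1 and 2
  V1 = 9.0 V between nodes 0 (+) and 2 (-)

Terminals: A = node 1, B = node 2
R1 and R2 are in series across V1 (node 0 → node 1 → node 2), and the output A–B is taken across R2, so this is a voltage divider.
Series current: I = V1/(R1 + R2) = 9/(47000 + 300) = 9/47300 = 0.0001903 A
V_R2 = I × R2 = V1 × R2/(R1 + R2) = 9 × 300/47300 = 0.05708 V

Final answer: 0.05708 V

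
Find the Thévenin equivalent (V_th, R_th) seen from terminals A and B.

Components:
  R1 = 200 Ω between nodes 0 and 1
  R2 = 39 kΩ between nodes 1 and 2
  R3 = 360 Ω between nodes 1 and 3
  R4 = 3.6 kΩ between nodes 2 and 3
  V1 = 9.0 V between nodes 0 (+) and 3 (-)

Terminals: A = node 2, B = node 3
Step 1 — V_th is the open-circuit voltage V_A - V_B (nothing connected across the terminals).
Nodal analysis, taking node 3 as the 0 V reference.
Source V1 fixes V_0 = 9 V.
KCL at each unknown node (sum of currents leaving = 0; resistances in Ω):
  Node 1: (V_1 - 9)/200 + (V_1 - V_2)/39000 + (V_1 - 0)/360 = 0
  Node 2: (V_2 - V_1)/39000 + (V_2 - 0)/3600 = 0
Collecting terms (coefficients in siemens):
  0.007803·V_1 - 0.00002564·V_2 = 0.045
  0.0003034·V_2 - 0.00002564·V_1 = 0
Determinant D = (0.007803)(0.0003034) - (-0.00002564)(-0.00002564) = 0.000002367
V_1 = [(0.045)(0.0003034) - (-0.00002564)(0)]/D = 5.768 V
V_2 = [(0.007803)(0) - (0.045)(-0.00002564)]/D = 0.4875 V
V_th = V_2 - V_3 = 0.4875 - 0 = 0.4875 V
Step 2 — R_th: zero the source — replace V1 by a short circuit (node 3 merges into node 0) — and find the resistance seen between A (node 2) and B (node 0).
Reduce the network between node 2 (A) and node 0 (B) by series/parallel combination:
  Rp1 = R1 ‖ R3 (parallel, both between nodes 0 and 1) = 1/(1/200 + 1/360) = 128.6 Ω
  Rs1 = R2 + Rp1 (series, joined only at node 1) = 39000 + 128.6 = 39130 Ω
  Rp2 = R4 ‖ Rs1 (parallel, both between nodes 0 and 2) = 1/(1/3600 + 1/39130) = 3297 Ω
R_th = 3.297 kΩ

Final answer: V_th = 0.4875 V, R_th = 3.297 kΩ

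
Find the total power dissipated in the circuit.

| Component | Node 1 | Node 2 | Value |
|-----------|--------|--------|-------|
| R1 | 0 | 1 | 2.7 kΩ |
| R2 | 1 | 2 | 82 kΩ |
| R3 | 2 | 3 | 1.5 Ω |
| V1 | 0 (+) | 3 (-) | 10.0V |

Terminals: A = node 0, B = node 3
Nodal analysis, taking node 3 as the 0 V reference.
Source V1 fixes V_0 = 10 V.
KCL at each unknown node (sum of currents leaving = 0; resistances in Ω):
  Node 1: (V_1 - 10)/2700 + (V_1 - V_2)/82000 = 0
  Node 2: (V_2 - V_1)/82000 + (V_2 - 0)/1.5 = 0
Collecting terms (coefficients in siemens):
  0.0003826·V_1 - 0.0000122·V_2 = 0.003704
  0.6667·V_2 - 0.0000122·V_1 = 0
Determinant D = (0.0003826)(0.6667) - (-0.0000122)(-0.0000122) = 0.000255
V_1 = [(0.003704)(0.6667) - (-0.0000122)(0)]/D = 9.681 V
V_2 = [(0.0003826)(0) - (0.003704)(-0.0000122)]/D = 0.0001771 V
Power in each resistor, P = (ΔV)²/R:
  P_R1 = (10 - 9.681)²/2700 = 0.00003763 W
  P_R2 = (9.681 - 0.0001771)²/82000 = 0.001143 W
  P_R3 = (0.0001771 - 0)²/1.5 = 0.00000002091 W
P_total = P_R1 + P_R2 + P_R3 = 0.001181 W

Final answer: 0.001181 W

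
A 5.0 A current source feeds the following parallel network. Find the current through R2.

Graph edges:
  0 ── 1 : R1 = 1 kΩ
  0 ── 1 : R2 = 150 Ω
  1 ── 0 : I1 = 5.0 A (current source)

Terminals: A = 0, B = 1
All resistors sit directly between nodes 0 and 1, so they are in parallel and share one voltage V; the full source current 5 A splits among them.
1/R_par = 1/1000 + 1/150 = 0.007667 S  =>  R_par = 130.4 Ω
V = I × R_par = 5 × 130.4 = 652.2 V
I_R2 = V/R2 = 652.2/150 = 4.348 A

Final answer: 4.348 A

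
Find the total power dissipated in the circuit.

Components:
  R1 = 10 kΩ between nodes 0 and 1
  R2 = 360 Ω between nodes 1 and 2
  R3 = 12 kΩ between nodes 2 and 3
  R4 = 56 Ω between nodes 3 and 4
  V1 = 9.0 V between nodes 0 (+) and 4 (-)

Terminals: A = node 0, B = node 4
Nodal analysis, taking node 4 as the 0 V reference.
Source V1 fixes V_0 = 9 V.
KCL at each unknown node (sum of currents leaving = 0; resistances in Ω):
  Node 1: (V_1 - 9)/10000 + (V_1 - V_2)/360 = 0
  Node 2: (V_2 - V_1)/360 + (V_2 - V_3)/12000 = 0
  Node 3: (V_3 - V_2)/12000 + (V_3 - 0)/56 = 0
Collecting terms (coefficients in siemens):
  0.002878·V_1 - 0.002778·V_2 = 0.0009
  0.002861·V_2 - 0.002778·V_1 - 0.00008333·V_3 = 0
  0.01794·V_3 - 0.00008333·V_2 = 0
Solving these 3 simultaneous equations (Gaussian elimination) gives:
  V_1 = 4.985 V, V_2 = 4.84 V, V_3 = 0.02248 V
Power in each resistor, P = (ΔV)²/R:
  P_R1 = (9 - 4.985)²/10000 = 0.001612 W
  P_R2 = (4.985 - 4.84)²/360 = 0.00005803 W
  P_R3 = (4.84 - 0.02248)²/12000 = 0.001934 W
  P_R4 = (0.02248 - 0)²/56 = 0.000009027 W
P_total = P_R1 + P_R2 + P_R3 + P_R4 = 0.003613 W

Final answer: 0.003613 W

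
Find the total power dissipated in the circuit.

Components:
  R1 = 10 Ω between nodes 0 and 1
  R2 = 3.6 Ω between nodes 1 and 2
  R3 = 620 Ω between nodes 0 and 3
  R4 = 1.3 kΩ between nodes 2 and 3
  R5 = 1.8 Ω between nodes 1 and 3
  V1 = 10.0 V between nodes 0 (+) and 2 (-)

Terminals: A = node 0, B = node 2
Nodal analysis, taking node 2 as the 0 V reference.
Source V1 fixes V_0 = 10 V.
KCL at each unknown node (sum of currents leaving = 0; resistances in Ω):
  Node 1: (V_1 - 10)/10 + (V_1 - 0)/3.6 + (V_1 - V_3)/1.8 = 0
  Node 3: (V_3 - 10)/620 + (V_3 - 0)/1300 + (V_3 - V_1)/1.8 = 0
Collecting terms (coefficients in siemens):
  0.9333·V_1 - 0.5556·V_3 = 1
  0.5579·V_3 - 0.5556·V_1 = 0.01613
Determinant D = (0.9333)(0.5579) - (-0.5556)(-0.5556) = 0.2121
V_1 = [(1)(0.5579) - (-0.5556)(0.01613)]/D = 2.673 V
V_3 = [(0.9333)(0.01613) - (1)(-0.5556)]/D = 2.69 V
Power in each resistor, P = (ΔV)²/R:
  P_R1 = (10 - 2.673)²/10 = 5.369 W
  P_R2 = (2.673 - 0)²/3.6 = 1.984 W
  P_R3 = (10 - 2.69)²/620 = 0.08618 W
  P_R4 = (0 - 2.69)²/1300 = 0.005567 W
  P_R5 = (2.673 - 2.69)²/1.8 = 0.0001701 W
P_total = P_R1 + P_R2 + P_R3 + P_R4 + P_R5 = 7.445 W

Final answer: 7.445 W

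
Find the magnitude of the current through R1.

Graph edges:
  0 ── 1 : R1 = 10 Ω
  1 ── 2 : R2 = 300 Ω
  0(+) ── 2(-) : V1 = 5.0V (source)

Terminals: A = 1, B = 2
Nodal analysis, taking node 2 as the 0 V reference.
Source V1 fixes V_0 = 5 V.
KCL at each unknown node (sum of currents leaving = 0; resistances in Ω):
  Node 1: (V_1 - 5)/10 + (V_1 - 0)/300 = 0
Collecting terms: 0.1033 × V_1 = 0.5  =>  V_1 = 4.839 V
I_R1 = (V_0 - V_1)/R1 = (5 - 4.839)/10 = 0.01613 A
|I_R1| = 0.01613 A

Final answer: |I_R1| = 0.01613 A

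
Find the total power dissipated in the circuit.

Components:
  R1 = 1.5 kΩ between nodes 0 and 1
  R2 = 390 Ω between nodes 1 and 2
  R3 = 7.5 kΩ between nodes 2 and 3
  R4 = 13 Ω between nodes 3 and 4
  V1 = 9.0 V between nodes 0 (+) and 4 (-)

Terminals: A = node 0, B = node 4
Nodal analysis, taking node 4 as the 0 V reference.
Source V1 fixes V_0 = 9 V.
KCL at each unknown node (sum of currents leaving = 0; resistances in Ω):
  Node 1: (V_1 - 9)/1500 + (V_1 - V_2)/390 = 0
  Node 2: (V_2 - V_1)/390 + (V_2 - V_3)/7500 = 0
  Node 3: (V_3 - V_2)/7500 + (V_3 - 0)/13 = 0
Collecting terms (coefficients in siemens):
  0.003231·V_1 - 0.002564·V_2 = 0.006
  0.002697·V_2 - 0.002564·V_1 - 0.0001333·V_3 = 0
  0.07706·V_3 - 0.0001333·V_2 = 0
Solving these 3 simultaneous equations (Gaussian elimination) gives:
  V_1 = 7.564 V, V_2 = 7.191 V, V_3 = 0.01244 V
Power in each resistor, P = (ΔV)²/R:
  P_R1 = (9 - 7.564)²/1500 = 0.001374 W
  P_R2 = (7.564 - 7.191)²/390 = 0.0003573 W
  P_R3 = (7.191 - 0.01244)²/7500 = 0.006871 W
  P_R4 = (0.01244 - 0)²/13 = 0.00001191 W
P_total = P_R1 + P_R2 + P_R3 + P_R4 = 0.008614 W

Final answer: 0.008614 W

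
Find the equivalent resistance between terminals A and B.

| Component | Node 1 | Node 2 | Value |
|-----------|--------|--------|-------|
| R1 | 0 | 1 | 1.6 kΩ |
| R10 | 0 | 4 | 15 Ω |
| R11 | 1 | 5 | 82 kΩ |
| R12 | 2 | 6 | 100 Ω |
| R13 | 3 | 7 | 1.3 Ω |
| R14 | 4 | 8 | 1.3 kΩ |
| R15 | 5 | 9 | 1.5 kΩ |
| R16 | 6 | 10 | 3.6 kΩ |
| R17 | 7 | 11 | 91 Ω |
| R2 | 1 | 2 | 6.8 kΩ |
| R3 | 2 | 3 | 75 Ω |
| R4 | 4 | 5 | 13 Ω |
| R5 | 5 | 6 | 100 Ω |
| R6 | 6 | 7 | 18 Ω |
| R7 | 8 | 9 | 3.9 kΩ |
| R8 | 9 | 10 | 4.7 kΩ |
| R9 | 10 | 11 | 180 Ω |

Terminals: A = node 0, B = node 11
The network is not a plain series/parallel combination. Inject a 1 A test current into terminal A (node 0) and return it from terminal B (node 11); then R_eq = V_A / (1 A).
Nodal analysis, taking node 11 as the 0 V reference.
Current source I_test pushes 1 A into node 0 and draws it out of node 11.
KCL at each unknown node (sum of currents leaving = 0; resistances in Ω):
  Node 0: (V_0 - V_1)/1600 + (V_0 - V_4)/15 - 1 = 0
  Node 1: (V_1 - V_0)/1600 + (V_1 - V_2)/6800 + (V_1 - V_5)/82000 = 0
  Node 2: (V_2 - V_1)/6800 + (V_2 - V_3)/75 + (V_2 - V_6)/100 = 0
  Node 3: (V_3 - V_2)/75 + (V_3 - V_7)/1.3 = 0
  Node 4: (V_4 - V_0)/15 + (V_4 - V_5)/13 + (V_4 - V_8)/1300 = 0
  Node 5: (V_5 - V_1)/82000 + (V_5 - V_4)/13 + (V_5 - V_6)/100 + (V_5 - V_9)/1500 = 0
  Node 6: (V_6 - V_2)/100 + (V_6 - V_5)/100 + (V_6 - V_7)/18 + (V_6 - V_10)/3600 = 0
  Node 7: (V_7 - V_3)/1.3 + (V_7 - V_6)/18 + (V_7 - 0)/91 = 0
  Node 8: (V_8 - V_4)/1300 + (V_8 - V_9)/3900 = 0
  Node 9: (V_9 - V_5)/1500 + (V_9 - V_8)/3900 + (V_9 - V_10)/4700 = 0
  Node 10: (V_10 - V_6)/3600 + (V_10 - V_9)/4700 + (V_10 - 0)/180 = 0
Collecting terms (coefficients in siemens):
  0.06729·V_0 - 0.000625·V_1 - 0.06667·V_4 = 1
  0.0007843·V_1 - 0.000625·V_0 - 0.0001471·V_2 - 0.0000122·V_5 = 0
  0.02348·V_2 - 0.0001471·V_1 - 0.01333·V_3 - 0.01·V_6 = 0
  0.7826·V_3 - 0.01333·V_2 - 0.7692·V_7 = 0
  0.1444·V_4 - 0.06667·V_0 - 0.07692·V_5 - 0.0007692·V_8 = 0
  0.0876·V_5 - 0.0000122·V_1 - 0.07692·V_4 - 0.01·V_6 - 0.0006667·V_9 = 0
  0.07583·V_6 - 0.01·V_2 - 0.01·V_5 - 0.05556·V_7 - 0.0002778·V_10 = 0
  0.8358·V_7 - 0.7692·V_3 - 0.05556·V_6 = 0
  0.001026·V_8 - 0.0007692·V_4 - 0.0002564·V_9 = 0
  0.001136·V_9 - 0.0006667·V_5 - 0.0002564·V_8 - 0.0002128·V_10 = 0
  0.006046·V_10 - 0.0002778·V_6 - 0.0002128·V_9 = 0
Solving these 11 simultaneous equations (Gaussian elimination) gives:
  V_0 = 223.7 V, V_1 = 198.8 V, V_2 = 93.05 V, V_3 = 85.9 V
  V_4 = 208.9 V, V_5 = 196.3 V, V_6 = 101 V, V_7 = 85.78 V
  V_8 = 197.1 V, V_9 = 161.6 V, V_10 = 10.33 V
R_eq = V_0 / 1 A = 223.7 Ω

Final answer: 223.7 Ω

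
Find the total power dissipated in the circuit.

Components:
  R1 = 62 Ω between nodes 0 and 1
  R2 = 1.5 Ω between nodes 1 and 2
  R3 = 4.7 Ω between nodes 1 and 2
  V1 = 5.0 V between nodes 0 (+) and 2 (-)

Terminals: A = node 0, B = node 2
Nodal analysis, taking node 2 as the 0 V reference.
Source V1 fixes V_0 = 5 V.
KCL at each unknown node (sum of currents leaving = 0; resistances in Ω):
  Node 1: (V_1 - 5)/62 + (V_1 - 0)/1.5 + (V_1 - 0)/4.7 = 0
Collecting terms: 0.8956 × V_1 = 0.08065  =>  V_1 = 0.09005 V
Power in each resistor, P = (ΔV)²/R:
  P_R1 = (5 - 0.09005)²/62 = 0.3888 W
  P_R2 = (0.09005 - 0)²/1.5 = 0.005406 W
  P_R3 = (0.09005 - 0)²/4.7 = 0.001725 W
P_total = P_R1 + P_R2 + P_R3 = 0.396 W

Final answer: 0.396 W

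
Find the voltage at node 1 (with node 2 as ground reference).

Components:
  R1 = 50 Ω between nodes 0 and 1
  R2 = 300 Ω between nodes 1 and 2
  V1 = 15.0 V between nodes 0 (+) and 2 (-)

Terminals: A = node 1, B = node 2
Nodal analysis, taking node 2 as the 0 V reference.
Source V1 fixes V_0 = 15 V.
KCL at each unknown node (sum of currents leaving = 0; resistances in Ω):
  Node 1: (V_1 - 15)/50 + (V_1 - 0)/300 = 0
Collecting terms: 0.02333 × V_1 = 0.3  =>  V_1 = 12.86 V
The requested potential is V_1 = 12.86 V.

Final answer: V_1 = 12.86 V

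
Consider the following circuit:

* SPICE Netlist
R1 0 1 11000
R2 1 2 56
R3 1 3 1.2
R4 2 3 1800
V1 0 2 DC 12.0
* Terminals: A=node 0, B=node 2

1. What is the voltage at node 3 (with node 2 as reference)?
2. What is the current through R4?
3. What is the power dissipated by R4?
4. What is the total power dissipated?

Nodal analysis, taking node 2 as the 0 V reference.
Source V1 fixes V_0 = 12 V.
KCL at each unknown node (sum of currents leaving = 0; resistances in Ω):
  Node 1: (V_1 - 12)/11000 + (V_1 - 0)/56 + (V_1 - V_3)/1.2 = 0
  Node 3: (V_3 - V_1)/1.2 + (V_3 - 0)/1800 = 0
Collecting terms (coefficients in siemens):
  0.8513·V_1 - 0.8333·V_3 = 0.001091
  0.8339·V_3 - 0.8333·V_1 = 0
Determinant D = (0.8513)(0.8339) - (-0.8333)(-0.8333) = 0.01543
V_1 = [(0.001091)(0.8339) - (-0.8333)(0)]/D = 0.05896 V
V_3 = [(0.8513)(0) - (0.001091)(-0.8333)]/D = 0.05892 V
Part 1:
  Read off the nodal solution: V_3 = 0.05892 V
Part 2:
  I_R4 = (V_2 - V_3)/R4 = (0 - 0.05892)/1800 = -0.00003273 A
  Magnitude: I_R4 = 0.00003273 A
Part 3:
  I_R4 = (V_2 - V_3)/R4 = (0 - 0.05892)/1800 = -0.00003273 A
  P_R4 = I_R4² × R4 = (-0.00003273)² × 1800 = 0.000001929 W
Part 4:
  Power in each resistor, P = (ΔV)²/R:
    P_R1 = (12 - 0.05896)²/11000 = 0.01296 W
    P_R2 = (0.05896 - 0)²/56 = 0.00006207 W
    P_R3 = (0.05896 - 0.05892)²/1.2 = 0.000000001286 W
    P_R4 = (0 - 0.05892)²/1800 = 0.000001929 W
  P_total = P_R1 + P_R2 + P_R3 + P_R4 = 0.01303 W

Final answers:
1. V_3 = 0.05892 V
2. I_R4 = 3.273e-05 A
3. P_R4 = 1.929e-06 W
4. P_total = 0.01303 W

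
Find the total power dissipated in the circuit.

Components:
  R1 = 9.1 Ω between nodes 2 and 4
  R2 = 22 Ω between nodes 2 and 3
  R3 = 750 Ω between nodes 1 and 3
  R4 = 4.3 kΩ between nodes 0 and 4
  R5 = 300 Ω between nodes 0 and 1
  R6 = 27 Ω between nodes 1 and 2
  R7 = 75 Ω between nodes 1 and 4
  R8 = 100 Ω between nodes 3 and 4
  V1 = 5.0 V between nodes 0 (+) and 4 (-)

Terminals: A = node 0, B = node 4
Nodal analysis, taking node 4 as the 0 V reference.
Source V1 fixes V_0 = 5 V.
KCL at each unknown node (sum of currents leaving = 0; resistances in Ω):
  Node 1: (V_1 - V_3)/750 + (V_1 - 5)/300 + (V_1 - V_2)/27 + (V_1 - 0)/75 = 0
  Node 2: (V_2 - 0)/9.1 + (V_2 - V_3)/22 + (V_2 - V_1)/27 = 0
  Node 3: (V_3 - V_2)/22 + (V_3 - V_1)/750 + (V_3 - 0)/100 = 0
Collecting terms (coefficients in siemens):
  0.05504·V_1 - 0.03704·V_2 - 0.001333·V_3 = 0.01667
  0.1924·V_2 - 0.03704·V_1 - 0.04545·V_3 = 0
  0.05679·V_3 - 0.001333·V_1 - 0.04545·V_2 = 0
Solving these 3 simultaneous equations (Gaussian elimination) gives:
  V_1 = 0.3647 V, V_2 = 0.08908 V, V_3 = 0.07987 V
Power in each resistor, P = (ΔV)²/R:
  P_R1 = (0.08908 - 0)²/9.1 = 0.0008721 W
  P_R2 = (0.08908 - 0.07987)²/22 = 0.00000386 W
  P_R3 = (0.3647 - 0.07987)²/750 = 0.0001082 W
  P_R4 = (5 - 0)²/4300 = 0.005814 W
  P_R5 = (5 - 0.3647)²/300 = 0.07162 W
  P_R6 = (0.3647 - 0.08908)²/27 = 0.002814 W
  P_R7 = (0.3647 - 0)²/75 = 0.001774 W
  P_R8 = (0.07987 - 0)²/100 = 0.00006379 W
P_total = P_R1 + P_R2 + P_R3 + P_R4 + P_R5 + P_R6 + P_R7 + P_R8 = 0.08307 W

Final answer: 0.08307 W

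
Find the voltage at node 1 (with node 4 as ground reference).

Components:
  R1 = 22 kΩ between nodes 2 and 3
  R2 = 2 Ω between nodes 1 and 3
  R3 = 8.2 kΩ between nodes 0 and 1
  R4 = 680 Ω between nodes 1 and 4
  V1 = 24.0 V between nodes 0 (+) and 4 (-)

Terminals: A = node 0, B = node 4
Nodal analysis, taking node 4 as the 0 V reference.
Source V1 fixes V_0 = 24 V.
KCL at each unknown node (sum of currents leaving = 0; resistances in Ω):
  Node 1: (V_1 - V_3)/2 + (V_1 - 24)/8200 + (V_1 - 0)/680 = 0
  Node 2: (V_2 - V_3)/22000 = 0
  Node 3: (V_3 - V_2)/22000 + (V_3 - V_1)/2 = 0
Collecting terms (coefficients in siemens):
  0.5016·V_1 - 0.5·V_3 = 0.002927
  0.00004545·V_2 - 0.00004545·V_3 = 0
  0.5·V_3 - 0.5·V_1 - 0.00004545·V_2 = 0
Solving these 3 simultaneous equations (Gaussian elimination) gives:
  V_1 = 1.838 V, V_2 = 1.838 V, V_3 = 1.838 V
The requested potential is V_1 = 1.838 V.

Final answer: V_1 = 1.838 V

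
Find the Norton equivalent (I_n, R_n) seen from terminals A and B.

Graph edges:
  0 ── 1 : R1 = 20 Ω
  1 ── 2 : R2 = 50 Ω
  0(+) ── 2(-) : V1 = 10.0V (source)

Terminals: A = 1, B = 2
Find the Thévenin equivalent first; then I_n = V_th/R_th and R_n = R_th.
Step 1 — V_th is the open-circuit voltage V_A - V_B (nothing connected across the terminals).
Nodal analysis, taking node 2 as the 0 V reference.
Source V1 fixes V_0 = 10 V.
KCL at each unknown node (sum of currents leaving = 0; resistances in Ω):
  Node 1: (V_1 - 10)/20 + (V_1 - 0)/50 = 0
Collecting terms: 0.07 × V_1 = 0.5  =>  V_1 = 7.143 V
V_th = V_1 - V_2 = 7.143 - 0 = 7.143 V
Step 2 — R_th: zero the source — replace V1 by a short circuit (node 2 merges into node 0) — and find the resistance seen between A (node 1) and B (node 0).
Reduce the network between node 1 (A) and node 0 (B) by series/parallel combination:
  Rp1 = R1 ‖ R2 (parallel, both between nodes 0 and 1) = 1/(1/20 + 1/50) = 14.29 Ω
R_th = 14.29 Ω
I_n = V_th/R_th = 7.143/14.29 = 0.5 A, and R_n = R_th = 14.29 Ω

Final answer: I_n = 0.5 A, R_n = 14.29 Ω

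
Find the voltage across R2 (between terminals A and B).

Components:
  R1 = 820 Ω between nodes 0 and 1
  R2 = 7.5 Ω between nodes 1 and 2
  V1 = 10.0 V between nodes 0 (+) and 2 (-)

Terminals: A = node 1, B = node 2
R1 and R2 are in series across V1 (node 0 → node 1 → node 2), and the output A–B is taken across R2, so this is a voltage divider.
Series current: I = V1/(R1 + R2) = 10/(820 + 7.5) = 10/827.5 = 0.01208 A
V_R2 = I × R2 = V1 × R2/(R1 + R2) = 10 × 7.5/827.5 = 0.09063 V

Final answer: 0.09063 V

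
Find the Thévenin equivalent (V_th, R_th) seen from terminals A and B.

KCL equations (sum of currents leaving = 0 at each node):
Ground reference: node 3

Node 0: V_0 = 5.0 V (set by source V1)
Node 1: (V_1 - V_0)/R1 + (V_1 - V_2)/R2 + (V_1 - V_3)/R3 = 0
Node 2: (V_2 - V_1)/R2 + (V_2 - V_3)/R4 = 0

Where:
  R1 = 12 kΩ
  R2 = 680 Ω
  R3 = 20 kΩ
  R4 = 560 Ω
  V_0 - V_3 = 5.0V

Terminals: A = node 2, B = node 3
Step 1 — V_th is the open-circuit voltage V_A - V_B (nothing connected across the terminals).
Nodal analysis, taking node 3 as the 0 V reference.
Source V1 fixes V_0 = 5 V.
KCL at each unknown node (sum of currents leaving = 0; resistances in Ω):
  Node 1: (V_1 - 5)/12000 + (V_1 - V_2)/680 + (V_1 - 0)/20000 = 0
  Node 2: (V_2 - V_1)/680 + (V_2 - 0)/560 = 0
Collecting terms (coefficients in siemens):
  0.001604·V_1 - 0.001471·V_2 = 0.0004167
  0.003256·V_2 - 0.001471·V_1 = 0
Determinant D = (0.001604)(0.003256) - (-0.001471)(-0.001471) = 0.00000306
V_1 = [(0.0004167)(0.003256) - (-0.001471)(0)]/D = 0.4434 V
V_2 = [(0.001604)(0) - (0.0004167)(-0.001471)]/D = 0.2002 V
V_th = V_2 - V_3 = 0.2002 - 0 = 0.2002 V
Step 2 — R_th: zero the source — replace V1 by a short circuit (node 3 merges into node 0) — and find the resistance seen between A (node 2) and B (node 0).
Reduce the network between node 2 (A) and node 0 (B) by series/parallel combination:
  Rp1 = R1 ‖ R3 (parallel, both between nodes 0 and 1) = 1/(1/12000 + 1/20000) = 7500 Ω
  Rs1 = R2 + Rp1 (series, joined only at node 1) = 680 + 7500 = 8180 Ω
  Rp2 = R4 ‖ Rs1 (parallel, both between nodes 0 and 2) = 1/(1/560 + 1/8180) = 524.1 Ω
R_th = 524.1 Ω

Final answer: V_th = 0.2002 V, R_th = 524.1 Ω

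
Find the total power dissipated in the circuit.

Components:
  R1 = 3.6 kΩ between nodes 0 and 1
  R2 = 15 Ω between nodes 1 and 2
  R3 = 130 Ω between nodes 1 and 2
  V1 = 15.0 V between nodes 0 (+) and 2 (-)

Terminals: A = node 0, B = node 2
Nodal analysis, taking node 2 as the 0 V reference.
Source V1 fixes V_0 = 15 V.
KCL at each unknown node (sum of currents leaving = 0; resistances in Ω):
  Node 1: (V_1 - 15)/3600 + (V_1 - 0)/15 + (V_1 - 0)/130 = 0
Collecting terms: 0.07464 × V_1 = 0.004167  =>  V_1 = 0.05583 V
Power in each resistor, P = (ΔV)²/R:
  P_R1 = (15 - 0.05583)²/3600 = 0.06204 W
  P_R2 = (0.05583 - 0)²/15 = 0.0002078 W
  P_R3 = (0.05583 - 0)²/130 = 0.00002397 W
P_total = P_R1 + P_R2 + P_R3 = 0.06227 W

Final answer: 0.06227 W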